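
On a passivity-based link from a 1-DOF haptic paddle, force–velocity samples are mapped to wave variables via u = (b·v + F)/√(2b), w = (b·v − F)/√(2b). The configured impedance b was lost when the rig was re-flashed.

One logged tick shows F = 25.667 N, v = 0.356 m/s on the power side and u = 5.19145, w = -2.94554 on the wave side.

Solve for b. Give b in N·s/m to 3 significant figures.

b = 19.9 N·s/m

u + w = 2.2459;  u + w = √(2b)·v, so √(2b) = 2.2459/0.356 = 6.3087.
b = (√(2b))²/2 = 39.8001/2 = 19.9001.
(Check via u − w = 2F/√(2b): u − w = 8.1370, 2F/√(2b) = 8.1370.)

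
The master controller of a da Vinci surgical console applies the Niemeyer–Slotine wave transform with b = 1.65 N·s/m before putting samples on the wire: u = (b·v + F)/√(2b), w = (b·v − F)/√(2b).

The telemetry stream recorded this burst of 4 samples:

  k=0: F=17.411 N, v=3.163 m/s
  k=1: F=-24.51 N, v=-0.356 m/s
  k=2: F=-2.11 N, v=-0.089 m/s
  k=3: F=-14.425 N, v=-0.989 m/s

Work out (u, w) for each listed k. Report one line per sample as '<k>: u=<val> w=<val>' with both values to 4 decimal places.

k=0: b·v=1.65×3.163=5.2189; √(2b)=1.8166; u=(5.2189+17.411)/1.8166=12.4574, w=(5.2189−17.411)/1.8166=-6.7115
k=1: b·v=1.65×(-0.356)=-0.5874; √(2b)=1.8166; u=(-0.5874+(-24.51))/1.8166=-13.8157, w=(-0.5874−(-24.51))/1.8166=13.1690
k=2: b·v=1.65×(-0.089)=-0.1468; √(2b)=1.8166; u=(-0.1468+(-2.11))/1.8166=-1.2424, w=(-0.1468−(-2.11))/1.8166=1.0807
k=3: b·v=1.65×(-0.989)=-1.6318; √(2b)=1.8166; u=(-1.6318+(-14.425))/1.8166=-8.8390, w=(-1.6318−(-14.425))/1.8166=7.0424

0: u=12.4574 w=-6.7115
1: u=-13.8157 w=13.1690
2: u=-1.2424 w=1.0807
3: u=-8.8390 w=7.0424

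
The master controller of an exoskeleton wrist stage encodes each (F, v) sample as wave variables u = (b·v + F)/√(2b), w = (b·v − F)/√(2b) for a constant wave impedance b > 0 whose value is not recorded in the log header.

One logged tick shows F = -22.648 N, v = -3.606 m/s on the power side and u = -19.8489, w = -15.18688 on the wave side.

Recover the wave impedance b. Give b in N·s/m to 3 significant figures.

b = 47.2 N·s/m

u + w = -35.0358;  u + w = √(2b)·v, so √(2b) = -35.0358/(-3.606) = 9.7160.
b = (√(2b))²/2 = 94.4000/2 = 47.2000.
(Check via u − w = 2F/√(2b): u − w = -4.6620, 2F/√(2b) = -4.6620.)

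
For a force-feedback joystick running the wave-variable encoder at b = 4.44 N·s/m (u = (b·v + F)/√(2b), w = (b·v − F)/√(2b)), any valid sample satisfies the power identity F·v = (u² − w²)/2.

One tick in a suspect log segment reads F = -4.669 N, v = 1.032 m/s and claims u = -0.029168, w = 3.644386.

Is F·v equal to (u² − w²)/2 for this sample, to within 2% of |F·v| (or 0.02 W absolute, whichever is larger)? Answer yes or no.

F·v = (-4.669)×1.032 = -4.818408 W.
(u² − w²)/2 = (0.000851 − 13.281549)/2 = -6.640349 W.
|Δ| = 1.821941;  2% of max(1, |F·v|) = 0.096368.

no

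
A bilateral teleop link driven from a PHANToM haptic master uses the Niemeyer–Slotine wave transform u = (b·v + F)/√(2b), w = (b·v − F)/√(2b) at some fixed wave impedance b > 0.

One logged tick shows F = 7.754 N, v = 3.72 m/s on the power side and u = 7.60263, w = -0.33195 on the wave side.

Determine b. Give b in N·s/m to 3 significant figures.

b = 1.91 N·s/m

u + w = 7.27068;  u + w = √(2b)·v, so √(2b) = 7.27068/3.72 = 1.95448.
b = (√(2b))²/2 = 3.82001/2 = 1.91000.
(Check via u − w = 2F/√(2b): u − w = 7.93458, 2F/√(2b) = 7.93458.)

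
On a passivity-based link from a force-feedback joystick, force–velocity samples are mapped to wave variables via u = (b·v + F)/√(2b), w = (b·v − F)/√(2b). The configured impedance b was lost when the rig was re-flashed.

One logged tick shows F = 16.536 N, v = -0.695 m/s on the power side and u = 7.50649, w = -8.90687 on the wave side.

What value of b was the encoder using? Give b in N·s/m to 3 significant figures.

u + w = -1.4004;  u + w = √(2b)·v, so √(2b) = -1.4004/(-0.695) = 2.0149.
b = (√(2b))²/2 = 4.0600/2 = 2.0300.
(Check via u − w = 2F/√(2b): u − w = 16.4134, 2F/√(2b) = 16.4134.)

b = 2.03 N·s/m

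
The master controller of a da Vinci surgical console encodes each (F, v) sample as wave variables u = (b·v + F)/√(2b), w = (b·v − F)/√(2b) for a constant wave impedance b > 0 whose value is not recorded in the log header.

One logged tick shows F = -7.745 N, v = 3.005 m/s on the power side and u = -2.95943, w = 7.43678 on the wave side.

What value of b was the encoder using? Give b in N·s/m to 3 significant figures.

b = 1.11 N·s/m

u + w = 4.47735;  u + w = √(2b)·v, so √(2b) = 4.47735/3.005 = 1.48997.
b = (√(2b))²/2 = 2.22000/2 = 1.11000.
(Check via u − w = 2F/√(2b): u − w = -10.39621, 2F/√(2b) = -10.39621.)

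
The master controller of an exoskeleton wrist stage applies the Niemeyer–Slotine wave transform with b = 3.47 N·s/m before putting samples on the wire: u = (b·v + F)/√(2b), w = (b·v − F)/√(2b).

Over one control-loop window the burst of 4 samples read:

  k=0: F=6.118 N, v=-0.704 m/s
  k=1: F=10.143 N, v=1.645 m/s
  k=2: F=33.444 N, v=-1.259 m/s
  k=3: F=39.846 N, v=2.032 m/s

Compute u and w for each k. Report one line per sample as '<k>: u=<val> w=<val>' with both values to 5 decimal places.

0: u=1.39506 w=-3.24967
1: u=6.01701 w=-1.68345
2: u=11.03682 w=-14.35352
3: u=17.80187 w=-12.44880

k=0: b·v=3.47×(-0.704)=-2.44288; √(2b)=2.63439; u=(-2.44288+6.118)/2.63439=1.39506, w=(-2.44288−6.118)/2.63439=-3.24967
k=1: b·v=3.47×1.645=5.70815; √(2b)=2.63439; u=(5.70815+10.143)/2.63439=6.01701, w=(5.70815−10.143)/2.63439=-1.68345
k=2: b·v=3.47×(-1.259)=-4.36873; √(2b)=2.63439; u=(-4.36873+33.444)/2.63439=11.03682, w=(-4.36873−33.444)/2.63439=-14.35352
k=3: b·v=3.47×2.032=7.05104; √(2b)=2.63439; u=(7.05104+39.846)/2.63439=17.80187, w=(7.05104−39.846)/2.63439=-12.44880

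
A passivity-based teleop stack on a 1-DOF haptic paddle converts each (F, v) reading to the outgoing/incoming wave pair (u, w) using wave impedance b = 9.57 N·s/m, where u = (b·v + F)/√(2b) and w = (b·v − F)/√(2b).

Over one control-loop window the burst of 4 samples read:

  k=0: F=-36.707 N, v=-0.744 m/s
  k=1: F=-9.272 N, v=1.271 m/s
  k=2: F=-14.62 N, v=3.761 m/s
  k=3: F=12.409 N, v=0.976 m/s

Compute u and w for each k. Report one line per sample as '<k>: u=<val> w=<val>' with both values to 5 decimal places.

k=0: b·v=9.57×(-0.744)=-7.12008; √(2b)=4.37493; u=(-7.12008+(-36.707))/4.37493=-10.01778, w=(-7.12008−(-36.707))/4.37493=6.76283
k=1: b·v=9.57×1.271=12.16347; √(2b)=4.37493; u=(12.16347+(-9.272))/4.37493=0.66092, w=(12.16347−(-9.272))/4.37493=4.89962
k=2: b·v=9.57×3.761=35.99277; √(2b)=4.37493; u=(35.99277+(-14.62))/4.37493=4.88528, w=(35.99277−(-14.62))/4.37493=11.56882
k=3: b·v=9.57×0.976=9.34032; √(2b)=4.37493; u=(9.34032+12.409)/4.37493=4.97135, w=(9.34032−12.409)/4.37493=-0.70142

0: u=-10.01778 w=6.76283
1: u=0.66092 w=4.89962
2: u=4.88528 w=11.56882
3: u=4.97135 w=-0.70142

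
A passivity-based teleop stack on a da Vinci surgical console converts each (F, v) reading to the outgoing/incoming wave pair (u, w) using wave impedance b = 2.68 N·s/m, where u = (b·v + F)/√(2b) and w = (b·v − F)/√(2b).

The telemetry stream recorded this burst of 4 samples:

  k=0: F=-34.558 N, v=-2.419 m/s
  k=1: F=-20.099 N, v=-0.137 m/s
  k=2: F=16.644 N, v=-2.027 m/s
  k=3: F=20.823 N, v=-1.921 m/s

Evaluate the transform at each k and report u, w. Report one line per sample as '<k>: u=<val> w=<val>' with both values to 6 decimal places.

0: u=-17.726977 w=12.126588
1: u=-8.840035 w=8.522857
2: u=4.842691 w=-9.535535
3: u=6.770448 w=-11.217884

k=0: b·v=2.68×(-2.419)=-6.482920; √(2b)=2.315167; u=(-6.482920+(-34.558))/2.315167=-17.726977, w=(-6.482920−(-34.558))/2.315167=12.126588
k=1: b·v=2.68×(-0.137)=-0.367160; √(2b)=2.315167; u=(-0.367160+(-20.099))/2.315167=-8.840035, w=(-0.367160−(-20.099))/2.315167=8.522857
k=2: b·v=2.68×(-2.027)=-5.432360; √(2b)=2.315167; u=(-5.432360+16.644)/2.315167=4.842691, w=(-5.432360−16.644)/2.315167=-9.535535
k=3: b·v=2.68×(-1.921)=-5.148280; √(2b)=2.315167; u=(-5.148280+20.823)/2.315167=6.770448, w=(-5.148280−20.823)/2.315167=-11.217884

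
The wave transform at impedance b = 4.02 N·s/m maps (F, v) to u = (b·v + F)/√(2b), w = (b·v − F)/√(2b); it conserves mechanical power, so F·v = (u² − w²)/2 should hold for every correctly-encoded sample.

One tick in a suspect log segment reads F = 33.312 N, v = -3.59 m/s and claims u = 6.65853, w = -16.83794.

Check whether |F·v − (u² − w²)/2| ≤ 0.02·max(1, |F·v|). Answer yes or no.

F·v = 33.312×(-3.59) = -119.59008 W.
(u² − w²)/2 = (44.33602 − 283.51622)/2 = -119.59010 W.
|Δ| = 0.00002;  2% of max(1, |F·v|) = 2.39180.

yes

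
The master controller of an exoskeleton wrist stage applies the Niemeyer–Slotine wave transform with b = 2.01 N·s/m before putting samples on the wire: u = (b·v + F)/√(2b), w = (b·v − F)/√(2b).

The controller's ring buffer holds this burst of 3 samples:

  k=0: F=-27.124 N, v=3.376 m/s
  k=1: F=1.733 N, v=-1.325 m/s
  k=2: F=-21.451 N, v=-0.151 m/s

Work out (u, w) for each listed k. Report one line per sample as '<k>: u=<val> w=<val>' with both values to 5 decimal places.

k=0: b·v=2.01×3.376=6.78576; √(2b)=2.00499; u=(6.78576+(-27.124))/2.00499=-10.14379, w=(6.78576−(-27.124))/2.00499=16.91265
k=1: b·v=2.01×(-1.325)=-2.66325; √(2b)=2.00499; u=(-2.66325+1.733)/2.00499=-0.46397, w=(-2.66325−1.733)/2.00499=-2.19265
k=2: b·v=2.01×(-0.151)=-0.30351; √(2b)=2.00499; u=(-0.30351+(-21.451))/2.00499=-10.85016, w=(-0.30351−(-21.451))/2.00499=10.54741

0: u=-10.14379 w=16.91265
1: u=-0.46397 w=-2.19265
2: u=-10.85016 w=10.54741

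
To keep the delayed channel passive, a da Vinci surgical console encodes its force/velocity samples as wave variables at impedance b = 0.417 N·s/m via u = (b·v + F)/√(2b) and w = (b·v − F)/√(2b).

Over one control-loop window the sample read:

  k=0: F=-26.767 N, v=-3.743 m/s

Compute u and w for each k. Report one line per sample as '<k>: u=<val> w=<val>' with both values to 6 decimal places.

k=0: b·v=0.417×(-3.743)=-1.560831; √(2b)=0.913236; u=(-1.560831+(-26.767))/0.913236=-31.019179, w=(-1.560831−(-26.767))/0.913236=27.600937

0: u=-31.019179 w=27.600937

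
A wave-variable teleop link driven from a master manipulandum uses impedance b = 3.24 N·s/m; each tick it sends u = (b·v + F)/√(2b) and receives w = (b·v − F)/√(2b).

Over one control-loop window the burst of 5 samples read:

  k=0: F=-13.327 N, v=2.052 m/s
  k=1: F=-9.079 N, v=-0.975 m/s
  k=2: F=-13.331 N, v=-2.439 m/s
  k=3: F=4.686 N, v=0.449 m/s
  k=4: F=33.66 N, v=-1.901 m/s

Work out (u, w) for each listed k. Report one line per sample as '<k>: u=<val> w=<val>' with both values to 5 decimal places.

0: u=-2.62357 w=7.84711
1: u=-4.80754 w=2.32560
2: u=-8.34125 w=2.13257
3: u=2.41232 w=-1.26935
4: u=10.80332 w=-15.64247

k=0: b·v=3.24×2.052=6.64848; √(2b)=2.54558; u=(6.64848+(-13.327))/2.54558=-2.62357, w=(6.64848−(-13.327))/2.54558=7.84711
k=1: b·v=3.24×(-0.975)=-3.15900; √(2b)=2.54558; u=(-3.15900+(-9.079))/2.54558=-4.80754, w=(-3.15900−(-9.079))/2.54558=2.32560
k=2: b·v=3.24×(-2.439)=-7.90236; √(2b)=2.54558; u=(-7.90236+(-13.331))/2.54558=-8.34125, w=(-7.90236−(-13.331))/2.54558=2.13257
k=3: b·v=3.24×0.449=1.45476; √(2b)=2.54558; u=(1.45476+4.686)/2.54558=2.41232, w=(1.45476−4.686)/2.54558=-1.26935
k=4: b·v=3.24×(-1.901)=-6.15924; √(2b)=2.54558; u=(-6.15924+33.66)/2.54558=10.80332, w=(-6.15924−33.66)/2.54558=-15.64247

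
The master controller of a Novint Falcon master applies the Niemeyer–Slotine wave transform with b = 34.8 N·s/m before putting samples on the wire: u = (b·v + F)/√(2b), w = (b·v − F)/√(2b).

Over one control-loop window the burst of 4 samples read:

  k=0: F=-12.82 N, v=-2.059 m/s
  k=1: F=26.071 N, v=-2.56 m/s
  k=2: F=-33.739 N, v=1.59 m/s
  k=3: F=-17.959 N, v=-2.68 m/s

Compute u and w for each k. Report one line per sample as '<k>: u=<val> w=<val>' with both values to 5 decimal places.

0: u=-10.12545 w=-7.05209
1: u=-7.55358 w=-13.80363
2: u=2.58826 w=10.67657
3: u=-13.33184 w=-9.02650

k=0: b·v=34.8×(-2.059)=-71.65320; √(2b)=8.34266; u=(-71.65320+(-12.82))/8.34266=-10.12545, w=(-71.65320−(-12.82))/8.34266=-7.05209
k=1: b·v=34.8×(-2.56)=-89.08800; √(2b)=8.34266; u=(-89.08800+26.071)/8.34266=-7.55358, w=(-89.08800−26.071)/8.34266=-13.80363
k=2: b·v=34.8×1.59=55.33200; √(2b)=8.34266; u=(55.33200+(-33.739))/8.34266=2.58826, w=(55.33200−(-33.739))/8.34266=10.67657
k=3: b·v=34.8×(-2.68)=-93.26400; √(2b)=8.34266; u=(-93.26400+(-17.959))/8.34266=-13.33184, w=(-93.26400−(-17.959))/8.34266=-9.02650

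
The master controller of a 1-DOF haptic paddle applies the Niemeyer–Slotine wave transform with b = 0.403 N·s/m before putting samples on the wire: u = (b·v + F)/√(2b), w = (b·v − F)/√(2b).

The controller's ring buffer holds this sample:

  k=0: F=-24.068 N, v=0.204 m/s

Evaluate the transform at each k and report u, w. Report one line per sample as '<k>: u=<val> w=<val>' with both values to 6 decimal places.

k=0: b·v=0.403×0.204=0.082212; √(2b)=0.897775; u=(0.082212+(-24.068))/0.897775=-26.716925, w=(0.082212−(-24.068))/0.897775=26.900071

0: u=-26.716925 w=26.900071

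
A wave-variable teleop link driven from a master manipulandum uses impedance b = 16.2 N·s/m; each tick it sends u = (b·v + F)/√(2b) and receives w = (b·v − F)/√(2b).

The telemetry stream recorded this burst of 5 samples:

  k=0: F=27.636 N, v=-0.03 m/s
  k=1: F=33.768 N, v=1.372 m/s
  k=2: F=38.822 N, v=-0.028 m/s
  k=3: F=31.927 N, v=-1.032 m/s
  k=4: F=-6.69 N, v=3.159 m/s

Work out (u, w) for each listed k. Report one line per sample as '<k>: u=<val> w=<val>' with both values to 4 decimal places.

k=0: b·v=16.2×(-0.03)=-0.4860; √(2b)=5.6921; u=(-0.4860+27.636)/5.6921=4.7698, w=(-0.4860−27.636)/5.6921=-4.9405
k=1: b·v=16.2×1.372=22.2264; √(2b)=5.6921; u=(22.2264+33.768)/5.6921=9.8372, w=(22.2264−33.768)/5.6921=-2.0277
k=2: b·v=16.2×(-0.028)=-0.4536; √(2b)=5.6921; u=(-0.4536+38.822)/5.6921=6.7406, w=(-0.4536−38.822)/5.6921=-6.9000
k=3: b·v=16.2×(-1.032)=-16.7184; √(2b)=5.6921; u=(-16.7184+31.927)/5.6921=2.6719, w=(-16.7184−31.927)/5.6921=-8.5461
k=4: b·v=16.2×3.159=51.1758; √(2b)=5.6921; u=(51.1758+(-6.69))/5.6921=7.8154, w=(51.1758−(-6.69))/5.6921=10.1660

0: u=4.7698 w=-4.9405
1: u=9.8372 w=-2.0277
2: u=6.7406 w=-6.9000
3: u=2.6719 w=-8.5461
4: u=7.8154 w=10.1660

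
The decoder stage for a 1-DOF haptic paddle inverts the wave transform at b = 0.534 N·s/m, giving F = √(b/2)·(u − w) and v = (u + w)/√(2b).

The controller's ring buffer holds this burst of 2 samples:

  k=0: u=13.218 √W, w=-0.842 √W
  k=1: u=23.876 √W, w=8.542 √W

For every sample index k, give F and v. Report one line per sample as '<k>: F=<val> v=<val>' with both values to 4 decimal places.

k=0: u−w=14.0600, u+w=12.3760; √(b/2)=0.5167, √(2b)=1.0334; F=0.5167×14.06=7.2651, v=12.3760/1.0334=11.9755
k=1: u−w=15.3340, u+w=32.4180; √(b/2)=0.5167, √(2b)=1.0334; F=0.5167×15.334=7.9234, v=32.4180/1.0334=31.3690

0: F=7.2651 v=11.9755
1: F=7.9234 v=31.3690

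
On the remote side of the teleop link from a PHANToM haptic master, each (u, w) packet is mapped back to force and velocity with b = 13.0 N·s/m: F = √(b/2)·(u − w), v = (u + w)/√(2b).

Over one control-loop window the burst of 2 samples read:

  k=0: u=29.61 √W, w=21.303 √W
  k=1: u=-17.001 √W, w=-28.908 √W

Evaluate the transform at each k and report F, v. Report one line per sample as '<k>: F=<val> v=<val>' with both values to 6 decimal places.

k=0: u−w=8.307000, u+w=50.913000; √(b/2)=2.549510, √(2b)=5.099020; F=2.549510×8.307=21.178778, v=50.913000/5.099020=9.984861
k=1: u−w=11.907000, u+w=-45.909000; √(b/2)=2.549510, √(2b)=5.099020; F=2.549510×11.907=30.357013, v=-45.909000/5.099020=-9.003496

0: F=21.178778 v=9.984861
1: F=30.357013 v=-9.003496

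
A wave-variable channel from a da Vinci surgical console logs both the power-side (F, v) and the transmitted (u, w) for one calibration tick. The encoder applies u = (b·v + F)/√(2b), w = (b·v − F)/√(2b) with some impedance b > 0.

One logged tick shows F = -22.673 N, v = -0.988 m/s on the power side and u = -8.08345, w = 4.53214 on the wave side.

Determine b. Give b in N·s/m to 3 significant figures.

b = 6.46 N·s/m

u + w = -3.5513;  u + w = √(2b)·v, so √(2b) = -3.5513/(-0.988) = 3.5944.
b = (√(2b))²/2 = 12.9200/2 = 6.4600.
(Check via u − w = 2F/√(2b): u − w = -12.6156, 2F/√(2b) = -12.6156.)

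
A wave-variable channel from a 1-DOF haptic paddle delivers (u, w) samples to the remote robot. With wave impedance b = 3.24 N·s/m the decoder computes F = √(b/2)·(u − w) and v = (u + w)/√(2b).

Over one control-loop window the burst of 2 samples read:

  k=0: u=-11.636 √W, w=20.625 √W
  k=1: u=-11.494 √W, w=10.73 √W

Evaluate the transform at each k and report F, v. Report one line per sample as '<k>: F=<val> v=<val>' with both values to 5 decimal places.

k=0: u−w=-32.26100, u+w=8.98900; √(b/2)=1.27279, √(2b)=2.54558; F=1.27279×(-32.261)=-41.06155, v=8.98900/2.54558=3.53121
k=1: u−w=-22.22400, u+w=-0.76400; √(b/2)=1.27279, √(2b)=2.54558; F=1.27279×(-22.224)=-28.28653, v=-0.76400/2.54558=-0.30013

0: F=-41.06155 v=3.53121
1: F=-28.28653 v=-0.30013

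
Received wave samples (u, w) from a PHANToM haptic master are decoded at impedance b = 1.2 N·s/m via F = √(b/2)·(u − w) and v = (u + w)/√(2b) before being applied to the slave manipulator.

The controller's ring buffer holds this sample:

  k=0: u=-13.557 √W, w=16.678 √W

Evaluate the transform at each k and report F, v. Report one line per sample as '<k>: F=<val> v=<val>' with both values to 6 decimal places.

0: F=-23.419930 v=2.014597

k=0: u−w=-30.235000, u+w=3.121000; √(b/2)=0.774597, √(2b)=1.549193; F=0.774597×(-30.235)=-23.419930, v=3.121000/1.549193=2.014597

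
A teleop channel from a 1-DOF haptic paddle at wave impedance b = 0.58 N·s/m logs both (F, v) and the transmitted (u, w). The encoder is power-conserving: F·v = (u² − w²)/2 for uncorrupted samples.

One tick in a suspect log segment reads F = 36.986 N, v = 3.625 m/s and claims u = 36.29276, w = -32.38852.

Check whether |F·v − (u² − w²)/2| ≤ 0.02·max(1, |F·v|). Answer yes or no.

F·v = 36.986×3.625 = 134.07425 W.
(u² − w²)/2 = (1317.16443 − 1049.01623)/2 = 134.07410 W.
|Δ| = 0.00015;  2% of max(1, |F·v|) = 2.68148.

yes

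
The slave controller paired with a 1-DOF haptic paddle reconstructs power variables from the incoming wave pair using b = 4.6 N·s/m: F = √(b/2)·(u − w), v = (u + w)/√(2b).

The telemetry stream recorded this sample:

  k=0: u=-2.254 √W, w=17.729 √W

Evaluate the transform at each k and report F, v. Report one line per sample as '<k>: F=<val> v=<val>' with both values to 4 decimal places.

0: F=-30.3057 v=5.1020

k=0: u−w=-19.9830, u+w=15.4750; √(b/2)=1.5166, √(2b)=3.0332; F=1.5166×(-19.983)=-30.3057, v=15.4750/3.0332=5.1020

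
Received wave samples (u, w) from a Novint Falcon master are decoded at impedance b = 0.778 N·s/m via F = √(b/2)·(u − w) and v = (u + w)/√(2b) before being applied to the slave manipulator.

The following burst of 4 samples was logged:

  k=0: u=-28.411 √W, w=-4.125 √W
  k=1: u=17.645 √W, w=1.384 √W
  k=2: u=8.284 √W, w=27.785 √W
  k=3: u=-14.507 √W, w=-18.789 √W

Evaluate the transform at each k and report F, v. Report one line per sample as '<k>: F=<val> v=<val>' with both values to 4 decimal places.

0: F=-15.1471 v=-26.0831
1: F=10.1420 v=15.2550
2: F=-12.1627 v=28.9154
3: F=2.6707 v=-26.6924

k=0: u−w=-24.2860, u+w=-32.5360; √(b/2)=0.6237, √(2b)=1.2474; F=0.6237×(-24.286)=-15.1471, v=-32.5360/1.2474=-26.0831
k=1: u−w=16.2610, u+w=19.0290; √(b/2)=0.6237, √(2b)=1.2474; F=0.6237×16.261=10.1420, v=19.0290/1.2474=15.2550
k=2: u−w=-19.5010, u+w=36.0690; √(b/2)=0.6237, √(2b)=1.2474; F=0.6237×(-19.501)=-12.1627, v=36.0690/1.2474=28.9154
k=3: u−w=4.2820, u+w=-33.2960; √(b/2)=0.6237, √(2b)=1.2474; F=0.6237×4.282=2.6707, v=-33.2960/1.2474=-26.6924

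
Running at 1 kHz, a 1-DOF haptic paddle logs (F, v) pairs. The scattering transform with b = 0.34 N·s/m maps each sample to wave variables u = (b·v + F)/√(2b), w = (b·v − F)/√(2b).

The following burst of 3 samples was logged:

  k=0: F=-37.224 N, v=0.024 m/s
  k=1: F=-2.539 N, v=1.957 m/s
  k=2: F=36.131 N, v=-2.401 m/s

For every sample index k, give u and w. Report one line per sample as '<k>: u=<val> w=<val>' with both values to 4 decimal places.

k=0: b·v=0.34×0.024=0.0082; √(2b)=0.8246; u=(0.0082+(-37.224))/0.8246=-45.1308, w=(0.0082−(-37.224))/0.8246=45.1506
k=1: b·v=0.34×1.957=0.6654; √(2b)=0.8246; u=(0.6654+(-2.539))/0.8246=-2.2721, w=(0.6654−(-2.539))/0.8246=3.8859
k=2: b·v=0.34×(-2.401)=-0.8163; √(2b)=0.8246; u=(-0.8163+36.131)/0.8246=42.8253, w=(-0.8163−36.131)/0.8246=-44.8052

0: u=-45.1308 w=45.1506
1: u=-2.2721 w=3.8859
2: u=42.8253 w=-44.8052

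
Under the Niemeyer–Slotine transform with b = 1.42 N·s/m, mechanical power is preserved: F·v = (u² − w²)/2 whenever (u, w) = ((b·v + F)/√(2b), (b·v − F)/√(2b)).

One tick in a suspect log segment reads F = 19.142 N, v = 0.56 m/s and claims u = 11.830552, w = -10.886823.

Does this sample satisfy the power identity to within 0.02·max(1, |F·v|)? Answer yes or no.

yes

F·v = 19.142×0.56 = 10.719520 W.
(u² − w²)/2 = (139.961961 − 118.522915)/2 = 10.719523 W.
|Δ| = 0.000003;  2% of max(1, |F·v|) = 0.214390.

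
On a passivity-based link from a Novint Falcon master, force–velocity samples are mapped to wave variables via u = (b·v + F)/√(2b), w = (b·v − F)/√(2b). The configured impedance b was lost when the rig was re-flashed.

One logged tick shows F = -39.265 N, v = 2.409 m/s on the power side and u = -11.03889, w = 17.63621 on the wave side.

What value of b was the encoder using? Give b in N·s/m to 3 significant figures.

b = 3.75 N·s/m

u + w = 6.5973;  u + w = √(2b)·v, so √(2b) = 6.5973/2.409 = 2.7386.
b = (√(2b))²/2 = 7.5000/2 = 3.7500.
(Check via u − w = 2F/√(2b): u − w = -28.6751, 2F/√(2b) = -28.6751.)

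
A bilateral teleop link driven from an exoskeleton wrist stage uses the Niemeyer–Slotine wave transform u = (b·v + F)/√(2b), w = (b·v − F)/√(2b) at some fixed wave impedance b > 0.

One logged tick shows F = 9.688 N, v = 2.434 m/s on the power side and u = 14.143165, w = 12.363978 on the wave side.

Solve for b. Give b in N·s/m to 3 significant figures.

b = 59.3 N·s/m

u + w = 26.507143;  u + w = √(2b)·v, so √(2b) = 26.507143/2.434 = 10.890363.
b = (√(2b))²/2 = 118.600001/2 = 59.300001.
(Check via u − w = 2F/√(2b): u − w = 1.779187, 2F/√(2b) = 1.779188.)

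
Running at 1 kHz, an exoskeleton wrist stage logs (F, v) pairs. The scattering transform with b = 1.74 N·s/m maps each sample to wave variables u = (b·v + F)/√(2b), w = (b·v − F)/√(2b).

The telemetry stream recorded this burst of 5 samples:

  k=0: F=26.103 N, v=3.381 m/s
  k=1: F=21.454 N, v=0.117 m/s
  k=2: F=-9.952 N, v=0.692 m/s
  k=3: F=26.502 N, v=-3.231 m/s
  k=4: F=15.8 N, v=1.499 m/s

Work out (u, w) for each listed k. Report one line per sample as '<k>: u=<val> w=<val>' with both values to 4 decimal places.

k=0: b·v=1.74×3.381=5.8829; √(2b)=1.8655; u=(5.8829+26.103)/1.8655=17.1463, w=(5.8829−26.103)/1.8655=-10.8391
k=1: b·v=1.74×0.117=0.2036; √(2b)=1.8655; u=(0.2036+21.454)/1.8655=11.6097, w=(0.2036−21.454)/1.8655=-11.3914
k=2: b·v=1.74×0.692=1.2041; √(2b)=1.8655; u=(1.2041+(-9.952))/1.8655=-4.6894, w=(1.2041−(-9.952))/1.8655=5.9803
k=3: b·v=1.74×(-3.231)=-5.6219; √(2b)=1.8655; u=(-5.6219+26.502)/1.8655=11.1929, w=(-5.6219−26.502)/1.8655=-17.2202
k=4: b·v=1.74×1.499=2.6083; √(2b)=1.8655; u=(2.6083+15.8)/1.8655=9.8679, w=(2.6083−15.8)/1.8655=-7.0715

0: u=17.1463 w=-10.8391
1: u=11.6097 w=-11.3914
2: u=-4.6894 w=5.9803
3: u=11.1929 w=-17.2202
4: u=9.8679 w=-7.0715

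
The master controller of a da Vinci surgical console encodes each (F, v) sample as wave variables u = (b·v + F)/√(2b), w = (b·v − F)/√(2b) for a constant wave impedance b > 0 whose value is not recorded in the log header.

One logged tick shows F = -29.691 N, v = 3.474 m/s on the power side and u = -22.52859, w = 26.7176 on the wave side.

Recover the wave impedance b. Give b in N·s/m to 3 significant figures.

b = 0.727 N·s/m

u + w = 4.18901;  u + w = √(2b)·v, so √(2b) = 4.18901/3.474 = 1.20582.
b = (√(2b))²/2 = 1.45400/2 = 0.72700.
(Check via u − w = 2F/√(2b): u − w = -49.24619, 2F/√(2b) = -49.24626.)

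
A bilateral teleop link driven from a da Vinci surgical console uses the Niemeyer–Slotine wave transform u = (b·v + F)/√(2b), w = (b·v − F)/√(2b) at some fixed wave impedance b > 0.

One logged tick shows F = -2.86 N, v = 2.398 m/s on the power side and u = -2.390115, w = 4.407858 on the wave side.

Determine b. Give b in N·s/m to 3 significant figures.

u + w = 2.017743;  u + w = √(2b)·v, so √(2b) = 2.017743/2.398 = 0.841427.
b = (√(2b))²/2 = 0.708000/2 = 0.354000.
(Check via u − w = 2F/√(2b): u − w = -6.797973, 2F/√(2b) = -6.797972.)

b = 0.354 N·s/m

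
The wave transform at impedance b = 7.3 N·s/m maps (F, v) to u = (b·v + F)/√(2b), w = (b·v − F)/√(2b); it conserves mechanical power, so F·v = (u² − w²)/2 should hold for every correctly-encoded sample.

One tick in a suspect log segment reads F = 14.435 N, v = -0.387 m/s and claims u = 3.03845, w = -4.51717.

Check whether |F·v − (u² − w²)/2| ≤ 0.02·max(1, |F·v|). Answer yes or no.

yes

F·v = 14.435×(-0.387) = -5.58635 W.
(u² − w²)/2 = (9.23218 − 20.40482)/2 = -5.58632 W.
|Δ| = 0.00002;  2% of max(1, |F·v|) = 0.11173.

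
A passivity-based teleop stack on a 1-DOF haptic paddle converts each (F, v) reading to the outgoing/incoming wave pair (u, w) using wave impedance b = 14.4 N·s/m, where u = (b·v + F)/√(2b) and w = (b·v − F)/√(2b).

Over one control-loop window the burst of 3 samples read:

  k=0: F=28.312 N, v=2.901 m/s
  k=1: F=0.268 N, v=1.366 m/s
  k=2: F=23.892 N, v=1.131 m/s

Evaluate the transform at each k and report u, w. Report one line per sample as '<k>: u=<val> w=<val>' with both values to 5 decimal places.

0: u=13.05983 w=2.50857
1: u=3.71530 w=3.61542
2: u=7.48680 w=-1.41722

k=0: b·v=14.4×2.901=41.77440; √(2b)=5.36656; u=(41.77440+28.312)/5.36656=13.05983, w=(41.77440−28.312)/5.36656=2.50857
k=1: b·v=14.4×1.366=19.67040; √(2b)=5.36656; u=(19.67040+0.268)/5.36656=3.71530, w=(19.67040−0.268)/5.36656=3.61542
k=2: b·v=14.4×1.131=16.28640; √(2b)=5.36656; u=(16.28640+23.892)/5.36656=7.48680, w=(16.28640−23.892)/5.36656=-1.41722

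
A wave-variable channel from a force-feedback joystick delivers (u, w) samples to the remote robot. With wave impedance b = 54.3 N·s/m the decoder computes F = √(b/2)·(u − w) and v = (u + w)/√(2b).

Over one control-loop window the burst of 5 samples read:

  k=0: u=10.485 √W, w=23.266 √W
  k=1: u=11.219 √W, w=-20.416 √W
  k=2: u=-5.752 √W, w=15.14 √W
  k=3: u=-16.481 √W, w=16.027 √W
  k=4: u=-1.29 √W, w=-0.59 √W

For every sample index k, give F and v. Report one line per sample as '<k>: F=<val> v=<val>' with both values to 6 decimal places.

0: F=-66.596246 v=3.238708
1: F=164.836261 v=-0.882534
2: F=-108.859149 v=0.900862
3: F=-169.385086 v=-0.043565
4: F=-3.647396 v=-0.180403

k=0: u−w=-12.781000, u+w=33.751000; √(b/2)=5.210566, √(2b)=10.421132; F=5.210566×(-12.781)=-66.596246, v=33.751000/10.421132=3.238708
k=1: u−w=31.635000, u+w=-9.197000; √(b/2)=5.210566, √(2b)=10.421132; F=5.210566×31.635=164.836261, v=-9.197000/10.421132=-0.882534
k=2: u−w=-20.892000, u+w=9.388000; √(b/2)=5.210566, √(2b)=10.421132; F=5.210566×(-20.892)=-108.859149, v=9.388000/10.421132=0.900862
k=3: u−w=-32.508000, u+w=-0.454000; √(b/2)=5.210566, √(2b)=10.421132; F=5.210566×(-32.508)=-169.385086, v=-0.454000/10.421132=-0.043565
k=4: u−w=-0.700000, u+w=-1.880000; √(b/2)=5.210566, √(2b)=10.421132; F=5.210566×(-0.7)=-3.647396, v=-1.880000/10.421132=-0.180403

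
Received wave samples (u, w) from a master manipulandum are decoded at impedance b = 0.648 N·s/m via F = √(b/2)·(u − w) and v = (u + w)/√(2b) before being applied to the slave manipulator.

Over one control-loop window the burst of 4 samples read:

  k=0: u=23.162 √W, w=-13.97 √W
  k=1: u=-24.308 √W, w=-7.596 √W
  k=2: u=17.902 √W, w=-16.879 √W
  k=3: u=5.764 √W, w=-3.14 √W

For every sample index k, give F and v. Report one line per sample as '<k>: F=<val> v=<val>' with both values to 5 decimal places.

k=0: u−w=37.13200, u+w=9.19200; √(b/2)=0.56921, √(2b)=1.13842; F=0.56921×37.132=21.13590, v=9.19200/1.13842=8.07435
k=1: u−w=-16.71200, u+w=-31.90400; √(b/2)=0.56921, √(2b)=1.13842; F=0.56921×(-16.712)=-9.51264, v=-31.90400/1.13842=-28.02481
k=2: u−w=34.78100, u+w=1.02300; √(b/2)=0.56921, √(2b)=1.13842; F=0.56921×34.781=19.79769, v=1.02300/1.13842=0.89861
k=3: u−w=8.90400, u+w=2.62400; √(b/2)=0.56921, √(2b)=1.13842; F=0.56921×8.904=5.06825, v=2.62400/1.13842=2.30495

0: F=21.13590 v=8.07435
1: F=-9.51264 v=-28.02481
2: F=19.79769 v=0.89861
3: F=5.06825 v=2.30495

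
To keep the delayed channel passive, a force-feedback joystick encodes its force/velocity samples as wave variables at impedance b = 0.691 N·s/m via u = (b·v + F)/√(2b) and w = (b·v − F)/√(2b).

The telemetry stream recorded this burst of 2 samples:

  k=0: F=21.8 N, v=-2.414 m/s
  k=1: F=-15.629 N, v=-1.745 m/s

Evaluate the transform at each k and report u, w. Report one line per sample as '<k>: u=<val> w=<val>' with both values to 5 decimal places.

0: u=17.12503 w=-19.96289
1: u=-14.32036 w=12.26896

k=0: b·v=0.691×(-2.414)=-1.66807; √(2b)=1.17558; u=(-1.66807+21.8)/1.17558=17.12503, w=(-1.66807−21.8)/1.17558=-19.96289
k=1: b·v=0.691×(-1.745)=-1.20579; √(2b)=1.17558; u=(-1.20579+(-15.629))/1.17558=-14.32036, w=(-1.20579−(-15.629))/1.17558=12.26896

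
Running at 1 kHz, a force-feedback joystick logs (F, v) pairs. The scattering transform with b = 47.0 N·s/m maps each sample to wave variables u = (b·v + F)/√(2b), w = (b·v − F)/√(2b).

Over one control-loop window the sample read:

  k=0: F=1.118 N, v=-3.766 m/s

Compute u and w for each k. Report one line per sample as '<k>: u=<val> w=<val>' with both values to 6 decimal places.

k=0: b·v=47.0×(-3.766)=-177.002000; √(2b)=9.695360; u=(-177.002000+1.118)/9.695360=-18.141049, w=(-177.002000−1.118)/9.695360=-18.371675

0: u=-18.141049 w=-18.371675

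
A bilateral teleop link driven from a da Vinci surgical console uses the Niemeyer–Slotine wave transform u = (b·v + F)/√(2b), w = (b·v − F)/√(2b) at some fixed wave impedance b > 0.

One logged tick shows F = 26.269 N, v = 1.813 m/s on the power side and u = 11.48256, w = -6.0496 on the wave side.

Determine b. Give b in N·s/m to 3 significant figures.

b = 4.49 N·s/m

u + w = 5.4330;  u + w = √(2b)·v, so √(2b) = 5.4330/1.813 = 2.9967.
b = (√(2b))²/2 = 8.9800/2 = 4.4900.
(Check via u − w = 2F/√(2b): u − w = 17.5322, 2F/√(2b) = 17.5321.)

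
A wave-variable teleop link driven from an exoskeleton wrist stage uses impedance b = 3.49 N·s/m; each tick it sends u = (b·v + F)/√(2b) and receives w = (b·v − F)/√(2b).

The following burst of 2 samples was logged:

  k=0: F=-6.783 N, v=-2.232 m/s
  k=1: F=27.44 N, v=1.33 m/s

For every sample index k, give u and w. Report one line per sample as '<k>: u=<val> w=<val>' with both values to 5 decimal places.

k=0: b·v=3.49×(-2.232)=-7.78968; √(2b)=2.64197; u=(-7.78968+(-6.783))/2.64197=-5.51584, w=(-7.78968−(-6.783))/2.64197=-0.38103
k=1: b·v=3.49×1.33=4.64170; √(2b)=2.64197; u=(4.64170+27.44)/2.64197=12.14310, w=(4.64170−27.44)/2.64197=-8.62928

0: u=-5.51584 w=-0.38103
1: u=12.14310 w=-8.62928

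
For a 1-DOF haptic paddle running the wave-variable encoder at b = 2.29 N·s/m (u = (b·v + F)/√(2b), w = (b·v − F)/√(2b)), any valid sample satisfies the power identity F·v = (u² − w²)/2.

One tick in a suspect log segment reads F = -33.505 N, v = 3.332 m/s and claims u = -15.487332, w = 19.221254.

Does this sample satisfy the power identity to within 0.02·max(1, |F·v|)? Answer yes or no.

F·v = (-33.505)×3.332 = -111.638660 W.
(u² − w²)/2 = (239.857452 − 369.456605)/2 = -64.799576 W.
|Δ| = 46.839084;  2% of max(1, |F·v|) = 2.232773.

no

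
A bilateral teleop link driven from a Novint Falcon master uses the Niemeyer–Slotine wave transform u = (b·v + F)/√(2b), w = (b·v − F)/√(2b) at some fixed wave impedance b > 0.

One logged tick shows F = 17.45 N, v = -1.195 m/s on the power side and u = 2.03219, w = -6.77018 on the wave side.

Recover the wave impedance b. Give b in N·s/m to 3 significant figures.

b = 7.86 N·s/m

u + w = -4.7380;  u + w = √(2b)·v, so √(2b) = -4.7380/(-1.195) = 3.9648.
b = (√(2b))²/2 = 15.7200/2 = 7.8600.
(Check via u − w = 2F/√(2b): u − w = 8.8024, 2F/√(2b) = 8.8024.)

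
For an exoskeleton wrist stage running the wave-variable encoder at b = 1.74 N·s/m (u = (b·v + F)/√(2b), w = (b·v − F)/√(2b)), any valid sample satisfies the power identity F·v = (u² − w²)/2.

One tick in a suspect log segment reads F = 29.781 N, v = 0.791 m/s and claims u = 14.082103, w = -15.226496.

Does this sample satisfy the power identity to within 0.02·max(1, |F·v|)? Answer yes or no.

F·v = 29.781×0.791 = 23.556771 W.
(u² − w²)/2 = (198.305625 − 231.846180)/2 = -16.770278 W.
|Δ| = 40.327049;  2% of max(1, |F·v|) = 0.471135.

no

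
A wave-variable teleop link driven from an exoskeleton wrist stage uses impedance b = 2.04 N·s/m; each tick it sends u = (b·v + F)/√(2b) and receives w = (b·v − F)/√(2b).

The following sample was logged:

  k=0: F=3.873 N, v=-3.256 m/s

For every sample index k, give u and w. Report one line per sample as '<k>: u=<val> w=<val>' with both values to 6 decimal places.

k=0: b·v=2.04×(-3.256)=-6.642240; √(2b)=2.019901; u=(-6.642240+3.873)/2.019901=-1.370978, w=(-6.642240−3.873)/2.019901=-5.205820

0: u=-1.370978 w=-5.205820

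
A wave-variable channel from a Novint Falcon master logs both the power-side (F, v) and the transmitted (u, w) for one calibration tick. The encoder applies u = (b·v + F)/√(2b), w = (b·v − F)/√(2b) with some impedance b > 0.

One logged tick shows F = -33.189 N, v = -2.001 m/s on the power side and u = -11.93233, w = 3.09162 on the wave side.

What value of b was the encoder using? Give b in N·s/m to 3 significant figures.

u + w = -8.84071;  u + w = √(2b)·v, so √(2b) = -8.84071/(-2.001) = 4.41815.
b = (√(2b))²/2 = 19.52001/2 = 9.76001.
(Check via u − w = 2F/√(2b): u − w = -15.02395, 2F/√(2b) = -15.02395.)

b = 9.76 N·s/m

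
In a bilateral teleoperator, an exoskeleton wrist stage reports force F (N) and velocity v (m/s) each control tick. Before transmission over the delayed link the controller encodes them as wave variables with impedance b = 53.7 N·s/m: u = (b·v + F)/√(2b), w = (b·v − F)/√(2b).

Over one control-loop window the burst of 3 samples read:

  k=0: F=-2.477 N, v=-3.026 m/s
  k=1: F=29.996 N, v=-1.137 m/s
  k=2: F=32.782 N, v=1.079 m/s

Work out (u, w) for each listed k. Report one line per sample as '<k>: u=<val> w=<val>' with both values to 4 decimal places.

k=0: b·v=53.7×(-3.026)=-162.4962; √(2b)=10.3634; u=(-162.4962+(-2.477))/10.3634=-15.9188, w=(-162.4962−(-2.477))/10.3634=-15.4408
k=1: b·v=53.7×(-1.137)=-61.0569; √(2b)=10.3634; u=(-61.0569+29.996)/10.3634=-2.9972, w=(-61.0569−29.996)/10.3634=-8.7860
k=2: b·v=53.7×1.079=57.9423; √(2b)=10.3634; u=(57.9423+32.782)/10.3634=8.7543, w=(57.9423−32.782)/10.3634=2.4278

0: u=-15.9188 w=-15.4408
1: u=-2.9972 w=-8.7860
2: u=8.7543 w=2.4278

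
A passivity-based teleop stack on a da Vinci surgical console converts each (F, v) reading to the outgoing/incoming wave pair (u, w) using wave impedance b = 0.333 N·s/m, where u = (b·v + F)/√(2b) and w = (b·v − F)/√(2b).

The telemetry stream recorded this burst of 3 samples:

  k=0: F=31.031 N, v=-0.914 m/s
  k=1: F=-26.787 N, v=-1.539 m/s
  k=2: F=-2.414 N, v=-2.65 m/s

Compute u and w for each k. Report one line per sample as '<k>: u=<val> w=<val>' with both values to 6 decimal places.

0: u=37.651123 w=-38.397027
1: u=-33.451637 w=32.195677
2: u=-4.039330 w=1.876697

k=0: b·v=0.333×(-0.914)=-0.304362; √(2b)=0.816088; u=(-0.304362+31.031)/0.816088=37.651123, w=(-0.304362−31.031)/0.816088=-38.397027
k=1: b·v=0.333×(-1.539)=-0.512487; √(2b)=0.816088; u=(-0.512487+(-26.787))/0.816088=-33.451637, w=(-0.512487−(-26.787))/0.816088=32.195677
k=2: b·v=0.333×(-2.65)=-0.882450; √(2b)=0.816088; u=(-0.882450+(-2.414))/0.816088=-4.039330, w=(-0.882450−(-2.414))/0.816088=1.876697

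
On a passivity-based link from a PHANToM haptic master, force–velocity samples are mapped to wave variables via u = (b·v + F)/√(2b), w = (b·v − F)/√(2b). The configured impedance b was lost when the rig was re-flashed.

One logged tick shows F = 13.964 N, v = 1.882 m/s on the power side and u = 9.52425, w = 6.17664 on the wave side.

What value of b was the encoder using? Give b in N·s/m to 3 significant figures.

u + w = 15.7009;  u + w = √(2b)·v, so √(2b) = 15.7009/1.882 = 8.3427.
b = (√(2b))²/2 = 69.6000/2 = 34.8000.
(Check via u − w = 2F/√(2b): u − w = 3.3476, 2F/√(2b) = 3.3476.)

b = 34.8 N·s/m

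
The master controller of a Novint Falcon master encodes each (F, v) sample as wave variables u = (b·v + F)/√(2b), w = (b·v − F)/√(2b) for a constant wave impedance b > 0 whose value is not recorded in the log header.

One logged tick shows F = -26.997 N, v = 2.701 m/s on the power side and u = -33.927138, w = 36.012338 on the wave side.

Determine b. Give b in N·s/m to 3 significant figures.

b = 0.298 N·s/m

u + w = 2.085200;  u + w = √(2b)·v, so √(2b) = 2.085200/2.701 = 0.772010.
b = (√(2b))²/2 = 0.596000/2 = 0.298000.
(Check via u − w = 2F/√(2b): u − w = -69.939476, 2F/√(2b) = -69.939475.)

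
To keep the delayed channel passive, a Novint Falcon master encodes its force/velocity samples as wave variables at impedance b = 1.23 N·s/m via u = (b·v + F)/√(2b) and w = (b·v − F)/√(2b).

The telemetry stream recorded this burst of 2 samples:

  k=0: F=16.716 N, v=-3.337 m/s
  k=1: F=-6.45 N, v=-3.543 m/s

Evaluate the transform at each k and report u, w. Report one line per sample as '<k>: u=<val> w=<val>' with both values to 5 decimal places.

0: u=8.04079 w=-13.27467
1: u=-6.89086 w=1.33388

k=0: b·v=1.23×(-3.337)=-4.10451; √(2b)=1.56844; u=(-4.10451+16.716)/1.56844=8.04079, w=(-4.10451−16.716)/1.56844=-13.27467
k=1: b·v=1.23×(-3.543)=-4.35789; √(2b)=1.56844; u=(-4.35789+(-6.45))/1.56844=-6.89086, w=(-4.35789−(-6.45))/1.56844=1.33388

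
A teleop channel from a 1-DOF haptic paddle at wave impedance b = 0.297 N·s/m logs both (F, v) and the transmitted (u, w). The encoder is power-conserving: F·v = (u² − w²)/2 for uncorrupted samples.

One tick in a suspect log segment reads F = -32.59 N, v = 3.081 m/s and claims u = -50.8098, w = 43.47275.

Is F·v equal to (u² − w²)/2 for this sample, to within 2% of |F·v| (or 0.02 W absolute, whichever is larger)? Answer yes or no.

no

F·v = (-32.59)×3.081 = -100.40979 W.
(u² − w²)/2 = (2581.63578 − 1889.87999)/2 = 345.87789 W.
|Δ| = 446.28768;  2% of max(1, |F·v|) = 2.00820.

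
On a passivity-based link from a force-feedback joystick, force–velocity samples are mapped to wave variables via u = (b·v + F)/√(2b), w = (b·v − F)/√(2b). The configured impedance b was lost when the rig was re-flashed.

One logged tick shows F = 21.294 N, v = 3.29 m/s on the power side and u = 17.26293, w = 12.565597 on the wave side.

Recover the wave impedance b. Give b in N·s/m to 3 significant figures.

u + w = 29.828527;  u + w = √(2b)·v, so √(2b) = 29.828527/3.29 = 9.066422.
b = (√(2b))²/2 = 82.200000/2 = 41.100000.
(Check via u − w = 2F/√(2b): u − w = 4.697333, 2F/√(2b) = 4.697333.)

b = 41.1 N·s/m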